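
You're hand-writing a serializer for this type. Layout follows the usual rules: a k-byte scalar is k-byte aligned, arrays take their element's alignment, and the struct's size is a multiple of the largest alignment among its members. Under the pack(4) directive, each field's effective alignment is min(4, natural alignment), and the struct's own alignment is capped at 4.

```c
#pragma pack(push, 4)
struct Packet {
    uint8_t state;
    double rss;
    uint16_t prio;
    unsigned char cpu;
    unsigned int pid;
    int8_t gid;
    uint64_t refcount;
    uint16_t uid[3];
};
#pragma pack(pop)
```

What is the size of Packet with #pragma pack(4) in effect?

0..1  state  (1B, 1-aligned)
1..4  -- padding (3B)
4..12  rss  (8B, 4-aligned)
12..14  prio  (2B, 2-aligned)
14..15  cpu  (1B, 1-aligned)
15..16  -- padding (1B)
16..20  pid  (4B, 4-aligned)
20..21  gid  (1B, 1-aligned)
21..24  -- padding (3B)
24..32  refcount  (8B, 4-aligned)
32..38  uid  (6B, 2-aligned)
38..40  -- tail padding (2B)
sizeof = 40, alignof = 4

40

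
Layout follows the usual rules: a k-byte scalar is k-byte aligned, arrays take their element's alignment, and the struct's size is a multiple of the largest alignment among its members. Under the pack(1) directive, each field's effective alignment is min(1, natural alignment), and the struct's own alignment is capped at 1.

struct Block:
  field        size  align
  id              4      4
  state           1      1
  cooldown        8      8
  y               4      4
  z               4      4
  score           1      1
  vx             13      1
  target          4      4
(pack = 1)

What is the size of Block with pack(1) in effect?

39

0..4  id  (4B, 1-aligned)
4..5  state  (1B, 1-aligned)
5..13  cooldown  (8B, 1-aligned)
13..17  y  (4B, 1-aligned)
17..21  z  (4B, 1-aligned)
21..22  score  (1B, 1-aligned)
22..35  vx  (13B, 1-aligned)
35..39  target  (4B, 1-aligned)
sizeof = 39, alignof = 1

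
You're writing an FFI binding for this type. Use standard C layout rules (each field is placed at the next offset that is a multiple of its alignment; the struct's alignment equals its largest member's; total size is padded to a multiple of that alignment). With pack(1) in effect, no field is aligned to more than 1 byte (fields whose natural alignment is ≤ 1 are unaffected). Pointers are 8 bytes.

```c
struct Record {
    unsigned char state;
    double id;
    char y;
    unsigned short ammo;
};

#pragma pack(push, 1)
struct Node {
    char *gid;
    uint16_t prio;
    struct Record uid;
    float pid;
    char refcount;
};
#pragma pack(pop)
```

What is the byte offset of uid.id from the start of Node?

18

Record: @0: state [1B, align 1] → 1; +7 pad (align 8); @8: id [8B, align 8] → 16; @16: y [1B, align 1] → 17; +1 pad (align 2); @18: ammo [2B, align 2] → 20; +4 tail pad (align 8); size 24, align 8
@0: gid [8B, align 1] → 8
@8: prio [2B, align 1] → 10
@10: uid [24B, align 1] → 34
within Record: id at 8
10 + 8 = 18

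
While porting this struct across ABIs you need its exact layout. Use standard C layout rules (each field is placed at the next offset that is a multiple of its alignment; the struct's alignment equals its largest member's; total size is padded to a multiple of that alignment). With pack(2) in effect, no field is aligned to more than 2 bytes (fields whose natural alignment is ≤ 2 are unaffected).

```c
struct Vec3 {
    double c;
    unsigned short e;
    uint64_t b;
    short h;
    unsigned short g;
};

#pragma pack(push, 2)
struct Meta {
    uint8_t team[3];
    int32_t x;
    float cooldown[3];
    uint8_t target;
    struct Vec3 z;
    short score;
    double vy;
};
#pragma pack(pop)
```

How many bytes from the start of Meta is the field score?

54

Vec3: @0: c [8B, align 8] → 8; @8: e [2B, align 2] → 10; +6 pad (align 8); @16: b [8B, align 8] → 24; @24: h [2B, align 2] → 26; @26: g [2B, align 2] → 28; +4 tail pad (align 8); size 32, align 8
@0: team [3B, align 1] → 3
+1 pad (align 2)
@4: x [4B, align 2] → 8
@8: cooldown [12B, align 2] → 20
@20: target [1B, align 1] → 21
+1 pad (align 2)
@22: z [32B, align 2] → 54
@54: score [2B, align 2] → 56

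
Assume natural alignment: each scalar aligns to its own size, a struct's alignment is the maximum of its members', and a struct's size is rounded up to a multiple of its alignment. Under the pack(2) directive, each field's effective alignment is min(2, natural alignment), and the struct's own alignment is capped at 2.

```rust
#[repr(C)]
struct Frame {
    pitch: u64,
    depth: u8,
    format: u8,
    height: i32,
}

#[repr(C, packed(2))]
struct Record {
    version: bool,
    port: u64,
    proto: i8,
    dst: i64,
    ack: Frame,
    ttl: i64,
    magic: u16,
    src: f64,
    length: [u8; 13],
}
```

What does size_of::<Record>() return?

Frame: @0: pitch [8B, align 8] → 8; @8: depth [1B, align 1] → 9; @9: format [1B, align 1] → 10; +2 pad (align 4); @12: height [4B, align 4] → 16; size 16, align 8
@0: version [1B, align 1] → 1
+1 pad (align 2)
@2: port [8B, align 2] → 10
@10: proto [1B, align 1] → 11
+1 pad (align 2)
@12: dst [8B, align 2] → 20
@20: ack [16B, align 2] → 36
@36: ttl [8B, align 2] → 44
@44: magic [2B, align 2] → 46
@46: src [8B, align 2] → 54
@54: length [13B, align 1] → 67
+1 tail pad (align 2)
size 68, align 2

68 bytes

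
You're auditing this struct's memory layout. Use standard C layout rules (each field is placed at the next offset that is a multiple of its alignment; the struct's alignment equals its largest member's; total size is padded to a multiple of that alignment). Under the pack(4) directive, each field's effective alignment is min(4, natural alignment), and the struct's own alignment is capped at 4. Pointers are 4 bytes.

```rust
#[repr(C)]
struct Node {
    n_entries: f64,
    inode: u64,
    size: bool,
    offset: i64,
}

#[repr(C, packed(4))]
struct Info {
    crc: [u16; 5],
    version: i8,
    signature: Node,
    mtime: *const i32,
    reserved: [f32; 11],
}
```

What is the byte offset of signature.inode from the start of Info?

20

Node: n_entries at 0 (size 8, align 8) → ends 8; inode at 8 (size 8, align 8) → ends 16; size at 16 (size 1, align 1) → ends 17; pad 7 to align 8 for offset; offset at 24 (size 8, align 8) → ends 32; total 32 bytes, alignment 8
crc at 0 (size 10, align 2) → ends 10
version at 10 (size 1, align 1) → ends 11
pad 1 to align 4 for signature
signature at 12 (size 32, align 4) → ends 44
within Node: inode at 8
12 + 8 = 20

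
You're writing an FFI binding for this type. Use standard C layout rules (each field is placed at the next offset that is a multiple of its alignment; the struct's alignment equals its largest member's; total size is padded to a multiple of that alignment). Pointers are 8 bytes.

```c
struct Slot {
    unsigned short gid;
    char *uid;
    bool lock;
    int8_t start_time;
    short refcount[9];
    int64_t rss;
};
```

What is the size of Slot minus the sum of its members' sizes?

10

@0: gid [2B, align 2] → 2
+6 pad (align 8)
@8: uid [8B, align 8] → 16
@16: lock [1B, align 1] → 17
@17: start_time [1B, align 1] → 18
@18: refcount [18B, align 2] → 36
+4 pad (align 8)
@40: rss [8B, align 8] → 48
size 48, align 8
data bytes 38, size 48 → padding 10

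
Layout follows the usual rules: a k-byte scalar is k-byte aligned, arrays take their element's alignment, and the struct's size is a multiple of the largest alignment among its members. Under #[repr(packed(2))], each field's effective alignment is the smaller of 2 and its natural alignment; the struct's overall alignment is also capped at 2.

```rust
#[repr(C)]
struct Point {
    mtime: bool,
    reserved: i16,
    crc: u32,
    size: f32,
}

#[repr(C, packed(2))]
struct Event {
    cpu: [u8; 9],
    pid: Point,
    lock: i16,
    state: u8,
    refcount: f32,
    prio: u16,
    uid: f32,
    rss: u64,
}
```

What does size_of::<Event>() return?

Point: mtime at 0 (size 1, align 1) → ends 1; pad 1 to align 2 for reserved; reserved at 2 (size 2, align 2) → ends 4; crc at 4 (size 4, align 4) → ends 8; size at 8 (size 4, align 4) → ends 12; total 12 bytes, alignment 4
cpu at 0 (size 9, align 1) → ends 9
pad 1 to align 2 for pid
pid at 10 (size 12, align 2) → ends 22
lock at 22 (size 2, align 2) → ends 24
state at 24 (size 1, align 1) → ends 25
pad 1 to align 2 for refcount
refcount at 26 (size 4, align 2) → ends 30
prio at 30 (size 2, align 2) → ends 32
uid at 32 (size 4, align 2) → ends 36
rss at 36 (size 8, align 2) → ends 44
total 44 bytes, alignment 2

44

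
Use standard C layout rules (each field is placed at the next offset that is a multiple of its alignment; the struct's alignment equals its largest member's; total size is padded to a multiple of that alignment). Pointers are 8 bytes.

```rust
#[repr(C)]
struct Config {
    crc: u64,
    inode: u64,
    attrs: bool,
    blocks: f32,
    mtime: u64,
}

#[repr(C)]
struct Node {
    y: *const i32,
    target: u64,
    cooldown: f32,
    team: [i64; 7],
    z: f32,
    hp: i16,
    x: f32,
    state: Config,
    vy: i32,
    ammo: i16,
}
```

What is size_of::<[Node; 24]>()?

3264

Config: @0: crc [8B, align 8] → 8; @8: inode [8B, align 8] → 16; @16: attrs [1B, align 1] → 17; +3 pad (align 4); @20: blocks [4B, align 4] → 24; @24: mtime [8B, align 8] → 32; size 32, align 8
@0: y [8B, align 8] → 8
@8: target [8B, align 8] → 16
@16: cooldown [4B, align 4] → 20
+4 pad (align 8)
@24: team [56B, align 8] → 80
@80: z [4B, align 4] → 84
@84: hp [2B, align 2] → 86
+2 pad (align 4)
@88: x [4B, align 4] → 92
+4 pad (align 8)
@96: state [32B, align 8] → 128
@128: vy [4B, align 4] → 132
@132: ammo [2B, align 2] → 134
+2 tail pad (align 8)
size 136, align 8
array of 24: 24 × 136 = 3264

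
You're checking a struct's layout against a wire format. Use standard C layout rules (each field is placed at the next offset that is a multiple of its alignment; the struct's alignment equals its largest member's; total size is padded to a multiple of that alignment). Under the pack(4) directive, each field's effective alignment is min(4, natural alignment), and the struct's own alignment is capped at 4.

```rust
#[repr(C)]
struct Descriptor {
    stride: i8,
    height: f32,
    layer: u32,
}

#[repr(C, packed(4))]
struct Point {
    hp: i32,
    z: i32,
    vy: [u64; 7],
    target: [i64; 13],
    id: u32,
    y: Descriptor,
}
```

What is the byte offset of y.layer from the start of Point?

Descriptor: stride at 0 (size 1, align 1) → ends 1; pad 3 to align 4 for height; height at 4 (size 4, align 4) → ends 8; layer at 8 (size 4, align 4) → ends 12; total 12 bytes, alignment 4
hp at 0 (size 4, align 4) → ends 4
z at 4 (size 4, align 4) → ends 8
vy at 8 (size 56, align 4) → ends 64
target at 64 (size 104, align 4) → ends 168
id at 168 (size 4, align 4) → ends 172
y at 172 (size 12, align 4) → ends 184
within Descriptor: layer at 8
172 + 8 = 180

180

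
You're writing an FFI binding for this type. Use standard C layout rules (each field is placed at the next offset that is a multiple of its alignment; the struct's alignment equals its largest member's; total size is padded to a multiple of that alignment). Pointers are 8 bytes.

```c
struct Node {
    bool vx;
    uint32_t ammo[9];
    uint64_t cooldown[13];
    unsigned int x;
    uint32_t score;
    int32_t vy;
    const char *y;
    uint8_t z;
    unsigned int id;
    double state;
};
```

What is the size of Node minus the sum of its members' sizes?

10

@0: vx [1B, align 1] → 1
+3 pad (align 4)
@4: ammo [36B, align 4] → 40
@40: cooldown [104B, align 8] → 144
@144: x [4B, align 4] → 148
@148: score [4B, align 4] → 152
@152: vy [4B, align 4] → 156
+4 pad (align 8)
@160: y [8B, align 8] → 168
@168: z [1B, align 1] → 169
+3 pad (align 4)
@172: id [4B, align 4] → 176
@176: state [8B, align 8] → 184
size 184, align 8
data bytes 174, size 184 → padding 10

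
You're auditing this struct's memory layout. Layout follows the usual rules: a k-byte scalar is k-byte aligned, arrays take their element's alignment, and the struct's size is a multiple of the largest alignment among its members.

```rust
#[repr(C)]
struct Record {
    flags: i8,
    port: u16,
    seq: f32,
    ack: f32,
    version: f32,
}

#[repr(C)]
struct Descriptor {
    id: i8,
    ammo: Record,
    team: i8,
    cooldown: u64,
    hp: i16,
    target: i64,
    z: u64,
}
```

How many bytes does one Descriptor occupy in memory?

Record: 0..1  flags  (1B, 1-aligned); 1..2  -- padding (1B); 2..4  port  (2B, 2-aligned); 4..8  seq  (4B, 4-aligned); 8..12  ack  (4B, 4-aligned); 12..16  version  (4B, 4-aligned); sizeof = 16, alignof = 4
0..1  id  (1B, 1-aligned)
1..4  -- padding (3B)
4..20  ammo  (16B, 4-aligned)
20..21  team  (1B, 1-aligned)
21..24  -- padding (3B)
24..32  cooldown  (8B, 8-aligned)
32..34  hp  (2B, 2-aligned)
34..40  -- padding (6B)
40..48  target  (8B, 8-aligned)
48..56  z  (8B, 8-aligned)
sizeof = 56, alignof = 8

56 bytes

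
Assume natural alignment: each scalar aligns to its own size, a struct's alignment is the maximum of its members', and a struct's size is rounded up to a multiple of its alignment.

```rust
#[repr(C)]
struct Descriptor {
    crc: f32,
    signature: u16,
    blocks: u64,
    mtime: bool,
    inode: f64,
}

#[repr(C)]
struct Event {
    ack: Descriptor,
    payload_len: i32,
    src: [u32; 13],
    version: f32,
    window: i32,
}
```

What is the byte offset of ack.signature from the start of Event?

Descriptor: crc at 0 (size 4, align 4) → ends 4; signature at 4 (size 2, align 2) → ends 6; pad 2 to align 8 for blocks; blocks at 8 (size 8, align 8) → ends 16; mtime at 16 (size 1, align 1) → ends 17; pad 7 to align 8 for inode; inode at 24 (size 8, align 8) → ends 32; total 32 bytes, alignment 8
ack at 0 (size 32, align 8) → ends 32
within Descriptor: signature at 4
0 + 4 = 4

4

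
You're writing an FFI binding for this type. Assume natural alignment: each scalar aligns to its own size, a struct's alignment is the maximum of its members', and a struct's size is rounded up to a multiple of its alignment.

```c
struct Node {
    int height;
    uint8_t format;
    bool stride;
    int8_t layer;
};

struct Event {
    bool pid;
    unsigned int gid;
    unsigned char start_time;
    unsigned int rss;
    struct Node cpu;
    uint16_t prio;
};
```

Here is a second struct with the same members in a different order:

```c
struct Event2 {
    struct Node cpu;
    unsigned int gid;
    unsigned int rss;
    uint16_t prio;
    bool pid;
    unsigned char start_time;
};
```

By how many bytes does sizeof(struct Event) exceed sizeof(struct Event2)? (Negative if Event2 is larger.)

8

Node: @0: height [4B, align 4] → 4; @4: format [1B, align 1] → 5; @5: stride [1B, align 1] → 6; @6: layer [1B, align 1] → 7; +1 tail pad (align 4); size 8, align 4
@0: pid [1B, align 1] → 1
+3 pad (align 4)
@4: gid [4B, align 4] → 8
@8: start_time [1B, align 1] → 9
+3 pad (align 4)
@12: rss [4B, align 4] → 16
@16: cpu [8B, align 4] → 24
@24: prio [2B, align 2] → 26
+2 tail pad (align 4)
size 28, align 4
— Event2 —
@0: cpu [8B, align 4] → 8
@8: gid [4B, align 4] → 12
@12: rss [4B, align 4] → 16
@16: prio [2B, align 2] → 18
@18: pid [1B, align 1] → 19
@19: start_time [1B, align 1] → 20
size 20, align 4
28 − 20 = 8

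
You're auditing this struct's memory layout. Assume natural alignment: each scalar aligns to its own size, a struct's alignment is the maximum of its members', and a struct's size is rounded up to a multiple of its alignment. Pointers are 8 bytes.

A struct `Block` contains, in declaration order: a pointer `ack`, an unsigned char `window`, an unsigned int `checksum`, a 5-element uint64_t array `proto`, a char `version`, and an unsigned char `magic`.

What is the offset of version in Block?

@0: ack [8B, align 8] → 8
@8: window [1B, align 1] → 9
+3 pad (align 4)
@12: checksum [4B, align 4] → 16
@16: proto [40B, align 8] → 56
@56: version [1B, align 1] → 57

56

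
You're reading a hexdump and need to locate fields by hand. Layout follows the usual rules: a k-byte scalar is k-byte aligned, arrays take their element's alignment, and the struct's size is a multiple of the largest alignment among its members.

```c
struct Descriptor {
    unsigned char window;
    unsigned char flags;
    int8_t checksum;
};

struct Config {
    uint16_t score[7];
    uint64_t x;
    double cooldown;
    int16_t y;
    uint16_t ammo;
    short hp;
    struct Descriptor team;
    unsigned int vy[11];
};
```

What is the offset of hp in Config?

Descriptor: 0..1  window  (1B, 1-aligned); 1..2  flags  (1B, 1-aligned); 2..3  checksum  (1B, 1-aligned); sizeof = 3, alignof = 1
0..14  score  (14B, 2-aligned)
14..16  -- padding (2B)
16..24  x  (8B, 8-aligned)
24..32  cooldown  (8B, 8-aligned)
32..34  y  (2B, 2-aligned)
34..36  ammo  (2B, 2-aligned)
36..38  hp  (2B, 2-aligned)

36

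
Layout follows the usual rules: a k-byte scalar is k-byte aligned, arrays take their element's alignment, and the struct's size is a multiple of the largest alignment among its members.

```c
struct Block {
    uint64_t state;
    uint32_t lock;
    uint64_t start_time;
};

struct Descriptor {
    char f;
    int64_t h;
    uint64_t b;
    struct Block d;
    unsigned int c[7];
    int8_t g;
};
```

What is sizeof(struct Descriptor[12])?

Block: state at 0 (size 8, align 8) → ends 8; lock at 8 (size 4, align 4) → ends 12; pad 4 to align 8 for start_time; start_time at 16 (size 8, align 8) → ends 24; total 24 bytes, alignment 8
f at 0 (size 1, align 1) → ends 1
pad 7 to align 8 for h
h at 8 (size 8, align 8) → ends 16
b at 16 (size 8, align 8) → ends 24
d at 24 (size 24, align 8) → ends 48
c at 48 (size 28, align 4) → ends 76
g at 76 (size 1, align 1) → ends 77
tail pad 3 to reach multiple of 8
total 80 bytes, alignment 8
array of 12: 12 × 80 = 960

960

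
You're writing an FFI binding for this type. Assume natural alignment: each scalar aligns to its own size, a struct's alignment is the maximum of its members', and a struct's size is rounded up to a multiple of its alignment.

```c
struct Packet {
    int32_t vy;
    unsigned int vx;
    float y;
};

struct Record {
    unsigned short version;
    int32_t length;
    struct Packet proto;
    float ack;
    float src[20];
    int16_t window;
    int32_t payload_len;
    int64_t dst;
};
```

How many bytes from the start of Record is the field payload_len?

108

Packet: 0..4  vy  (4B, 4-aligned); 4..8  vx  (4B, 4-aligned); 8..12  y  (4B, 4-aligned); sizeof = 12, alignof = 4
0..2  version  (2B, 2-aligned)
2..4  -- padding (2B)
4..8  length  (4B, 4-aligned)
8..20  proto  (12B, 4-aligned)
20..24  ack  (4B, 4-aligned)
24..104  src  (80B, 4-aligned)
104..106  window  (2B, 2-aligned)
106..108  -- padding (2B)
108..112  payload_len  (4B, 4-aligned)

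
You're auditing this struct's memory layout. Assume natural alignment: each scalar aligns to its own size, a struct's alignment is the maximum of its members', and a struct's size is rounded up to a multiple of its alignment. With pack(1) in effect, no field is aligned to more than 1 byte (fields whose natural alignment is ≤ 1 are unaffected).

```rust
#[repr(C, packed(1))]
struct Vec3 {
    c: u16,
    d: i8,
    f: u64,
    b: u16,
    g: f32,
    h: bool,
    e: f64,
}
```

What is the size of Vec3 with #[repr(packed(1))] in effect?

0..2  c  (2B, 1-aligned)
2..3  d  (1B, 1-aligned)
3..11  f  (8B, 1-aligned)
11..13  b  (2B, 1-aligned)
13..17  g  (4B, 1-aligned)
17..18  h  (1B, 1-aligned)
18..26  e  (8B, 1-aligned)
sizeof = 26, alignof = 1

26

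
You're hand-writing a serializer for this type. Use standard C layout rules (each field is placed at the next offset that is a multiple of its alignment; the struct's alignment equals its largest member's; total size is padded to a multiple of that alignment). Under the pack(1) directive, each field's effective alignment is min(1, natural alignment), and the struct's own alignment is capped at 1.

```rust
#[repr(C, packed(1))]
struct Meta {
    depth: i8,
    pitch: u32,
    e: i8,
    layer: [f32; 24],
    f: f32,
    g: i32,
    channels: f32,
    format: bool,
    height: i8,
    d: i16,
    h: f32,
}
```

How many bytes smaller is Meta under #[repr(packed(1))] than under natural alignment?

6

natural layout:
  @0: depth [1B, align 1] → 1
  +3 pad (align 4)
  @4: pitch [4B, align 4] → 8
  @8: e [1B, align 1] → 9
  +3 pad (align 4)
  @12: layer [96B, align 4] → 108
  @108: f [4B, align 4] → 112
  @112: g [4B, align 4] → 116
  @116: channels [4B, align 4] → 120
  @120: format [1B, align 1] → 121
  @121: height [1B, align 1] → 122
  @122: d [2B, align 2] → 124
  @124: h [4B, align 4] → 128
  size 128, align 4
packed(1) layout:
  @0: depth [1B, align 1] → 1
  @1: pitch [4B, align 1] → 5
  @5: e [1B, align 1] → 6
  @6: layer [96B, align 1] → 102
  @102: f [4B, align 1] → 106
  @106: g [4B, align 1] → 110
  @110: channels [4B, align 1] → 114
  @114: format [1B, align 1] → 115
  @115: height [1B, align 1] → 116
  @116: d [2B, align 1] → 118
  @118: h [4B, align 1] → 122
  size 122, align 1
128 − 122 = 6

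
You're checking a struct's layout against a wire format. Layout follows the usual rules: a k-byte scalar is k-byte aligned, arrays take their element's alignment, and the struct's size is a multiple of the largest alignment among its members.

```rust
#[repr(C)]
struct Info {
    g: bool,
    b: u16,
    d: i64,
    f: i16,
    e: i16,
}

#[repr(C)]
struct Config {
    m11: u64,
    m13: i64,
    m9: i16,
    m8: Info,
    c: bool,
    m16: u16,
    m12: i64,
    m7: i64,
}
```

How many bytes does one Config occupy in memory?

Info: g at 0 (size 1, align 1) → ends 1; pad 1 to align 2 for b; b at 2 (size 2, align 2) → ends 4; pad 4 to align 8 for d; d at 8 (size 8, align 8) → ends 16; f at 16 (size 2, align 2) → ends 18; e at 18 (size 2, align 2) → ends 20; tail pad 4 to reach multiple of 8; total 24 bytes, alignment 8
m11 at 0 (size 8, align 8) → ends 8
m13 at 8 (size 8, align 8) → ends 16
m9 at 16 (size 2, align 2) → ends 18
pad 6 to align 8 for m8
m8 at 24 (size 24, align 8) → ends 48
c at 48 (size 1, align 1) → ends 49
pad 1 to align 2 for m16
m16 at 50 (size 2, align 2) → ends 52
pad 4 to align 8 for m12
m12 at 56 (size 8, align 8) → ends 64
m7 at 64 (size 8, align 8) → ends 72
total 72 bytes, alignment 8

72 bytes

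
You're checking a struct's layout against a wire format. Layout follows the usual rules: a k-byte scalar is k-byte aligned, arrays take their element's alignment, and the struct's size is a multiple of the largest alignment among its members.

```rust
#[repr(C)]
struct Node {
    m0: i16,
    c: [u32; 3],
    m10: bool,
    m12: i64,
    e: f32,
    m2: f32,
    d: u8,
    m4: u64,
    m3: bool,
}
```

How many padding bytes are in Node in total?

23

m0 at 0 (size 2, align 2) → ends 2
pad 2 to align 4 for c
c at 4 (size 12, align 4) → ends 16
m10 at 16 (size 1, align 1) → ends 17
pad 7 to align 8 for m12
m12 at 24 (size 8, align 8) → ends 32
e at 32 (size 4, align 4) → ends 36
m2 at 36 (size 4, align 4) → ends 40
d at 40 (size 1, align 1) → ends 41
pad 7 to align 8 for m4
m4 at 48 (size 8, align 8) → ends 56
m3 at 56 (size 1, align 1) → ends 57
tail pad 7 to reach multiple of 8
total 64 bytes, alignment 8
data bytes 41, size 64 → padding 23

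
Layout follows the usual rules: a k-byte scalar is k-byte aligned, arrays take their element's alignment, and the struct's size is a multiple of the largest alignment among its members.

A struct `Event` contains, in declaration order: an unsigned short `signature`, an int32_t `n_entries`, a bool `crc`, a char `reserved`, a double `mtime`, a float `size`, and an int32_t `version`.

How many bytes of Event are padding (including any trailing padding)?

8

@0: signature [2B, align 2] → 2
+2 pad (align 4)
@4: n_entries [4B, align 4] → 8
@8: crc [1B, align 1] → 9
@9: reserved [1B, align 1] → 10
+6 pad (align 8)
@16: mtime [8B, align 8] → 24
@24: size [4B, align 4] → 28
@28: version [4B, align 4] → 32
size 32, align 8
data bytes 24, size 32 → padding 8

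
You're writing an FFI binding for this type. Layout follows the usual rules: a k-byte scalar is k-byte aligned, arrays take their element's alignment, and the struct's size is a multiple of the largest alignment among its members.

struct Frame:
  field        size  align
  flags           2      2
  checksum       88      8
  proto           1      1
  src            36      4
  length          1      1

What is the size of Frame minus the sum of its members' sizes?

16

flags at 0 (size 2, align 2) → ends 2
pad 6 to align 8 for checksum
checksum at 8 (size 88, align 8) → ends 96
proto at 96 (size 1, align 1) → ends 97
pad 3 to align 4 for src
src at 100 (size 36, align 4) → ends 136
length at 136 (size 1, align 1) → ends 137
tail pad 7 to reach multiple of 8
total 144 bytes, alignment 8
data bytes 128, size 144 → padding 16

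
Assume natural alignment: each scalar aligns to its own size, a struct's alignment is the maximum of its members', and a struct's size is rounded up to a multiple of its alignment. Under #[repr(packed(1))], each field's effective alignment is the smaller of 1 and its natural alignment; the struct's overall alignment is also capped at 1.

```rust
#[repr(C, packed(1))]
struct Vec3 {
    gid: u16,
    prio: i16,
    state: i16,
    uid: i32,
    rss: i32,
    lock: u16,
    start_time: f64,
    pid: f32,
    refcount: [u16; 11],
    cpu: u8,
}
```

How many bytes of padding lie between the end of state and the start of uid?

0

@0: gid [2B, align 1] → 2
@2: prio [2B, align 1] → 4
@4: state [2B, align 1] → 6
@6: uid [4B, align 1] → 10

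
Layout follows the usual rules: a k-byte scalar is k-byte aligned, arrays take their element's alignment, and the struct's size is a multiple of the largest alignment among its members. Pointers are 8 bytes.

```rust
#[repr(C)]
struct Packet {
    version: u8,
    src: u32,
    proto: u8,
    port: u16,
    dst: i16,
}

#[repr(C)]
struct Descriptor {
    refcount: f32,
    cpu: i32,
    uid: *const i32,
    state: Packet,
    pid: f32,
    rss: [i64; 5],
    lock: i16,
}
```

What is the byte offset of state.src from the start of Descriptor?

20

Packet: 0..1  version  (1B, 1-aligned); 1..4  -- padding (3B); 4..8  src  (4B, 4-aligned); 8..9  proto  (1B, 1-aligned); 9..10  -- padding (1B); 10..12  port  (2B, 2-aligned); 12..14  dst  (2B, 2-aligned); 14..16  -- tail padding (2B); sizeof = 16, alignof = 4
0..4  refcount  (4B, 4-aligned)
4..8  cpu  (4B, 4-aligned)
8..16  uid  (8B, 8-aligned)
16..32  state  (16B, 4-aligned)
within Packet: src at 4
16 + 4 = 20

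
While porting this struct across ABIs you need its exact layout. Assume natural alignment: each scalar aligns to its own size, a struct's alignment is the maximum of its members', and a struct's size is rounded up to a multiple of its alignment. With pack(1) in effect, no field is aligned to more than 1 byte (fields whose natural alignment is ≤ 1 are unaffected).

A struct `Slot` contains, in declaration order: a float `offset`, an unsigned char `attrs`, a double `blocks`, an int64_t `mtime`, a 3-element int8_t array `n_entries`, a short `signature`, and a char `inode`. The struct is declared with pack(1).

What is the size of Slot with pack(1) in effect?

@0: offset [4B, align 1] → 4
@4: attrs [1B, align 1] → 5
@5: blocks [8B, align 1] → 13
@13: mtime [8B, align 1] → 21
@21: n_entries [3B, align 1] → 24
@24: signature [2B, align 1] → 26
@26: inode [1B, align 1] → 27
size 27, align 1

27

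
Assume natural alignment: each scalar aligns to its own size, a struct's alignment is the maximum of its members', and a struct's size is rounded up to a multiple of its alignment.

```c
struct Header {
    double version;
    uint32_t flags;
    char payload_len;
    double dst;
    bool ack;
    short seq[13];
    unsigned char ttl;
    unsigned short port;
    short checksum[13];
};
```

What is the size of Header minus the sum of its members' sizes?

@0: version [8B, align 8] → 8
@8: flags [4B, align 4] → 12
@12: payload_len [1B, align 1] → 13
+3 pad (align 8)
@16: dst [8B, align 8] → 24
@24: ack [1B, align 1] → 25
+1 pad (align 2)
@26: seq [26B, align 2] → 52
@52: ttl [1B, align 1] → 53
+1 pad (align 2)
@54: port [2B, align 2] → 56
@56: checksum [26B, align 2] → 82
+6 tail pad (align 8)
size 88, align 8
data bytes 77, size 88 → padding 11

11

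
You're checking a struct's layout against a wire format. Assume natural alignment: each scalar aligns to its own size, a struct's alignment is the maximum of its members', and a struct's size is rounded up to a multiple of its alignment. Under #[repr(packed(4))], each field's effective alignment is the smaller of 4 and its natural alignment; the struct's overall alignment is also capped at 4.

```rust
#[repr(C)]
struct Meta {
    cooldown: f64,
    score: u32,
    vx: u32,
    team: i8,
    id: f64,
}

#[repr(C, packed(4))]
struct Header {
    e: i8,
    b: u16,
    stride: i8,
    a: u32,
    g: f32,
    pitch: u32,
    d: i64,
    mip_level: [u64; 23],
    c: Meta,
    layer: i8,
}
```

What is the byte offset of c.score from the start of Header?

220

Meta: cooldown at 0 (size 8, align 8) → ends 8; score at 8 (size 4, align 4) → ends 12; vx at 12 (size 4, align 4) → ends 16; team at 16 (size 1, align 1) → ends 17; pad 7 to align 8 for id; id at 24 (size 8, align 8) → ends 32; total 32 bytes, alignment 8
e at 0 (size 1, align 1) → ends 1
pad 1 to align 2 for b
b at 2 (size 2, align 2) → ends 4
stride at 4 (size 1, align 1) → ends 5
pad 3 to align 4 for a
a at 8 (size 4, align 4) → ends 12
g at 12 (size 4, align 4) → ends 16
pitch at 16 (size 4, align 4) → ends 20
d at 20 (size 8, align 4) → ends 28
mip_level at 28 (size 184, align 4) → ends 212
c at 212 (size 32, align 4) → ends 244
within Meta: score at 8
212 + 8 = 220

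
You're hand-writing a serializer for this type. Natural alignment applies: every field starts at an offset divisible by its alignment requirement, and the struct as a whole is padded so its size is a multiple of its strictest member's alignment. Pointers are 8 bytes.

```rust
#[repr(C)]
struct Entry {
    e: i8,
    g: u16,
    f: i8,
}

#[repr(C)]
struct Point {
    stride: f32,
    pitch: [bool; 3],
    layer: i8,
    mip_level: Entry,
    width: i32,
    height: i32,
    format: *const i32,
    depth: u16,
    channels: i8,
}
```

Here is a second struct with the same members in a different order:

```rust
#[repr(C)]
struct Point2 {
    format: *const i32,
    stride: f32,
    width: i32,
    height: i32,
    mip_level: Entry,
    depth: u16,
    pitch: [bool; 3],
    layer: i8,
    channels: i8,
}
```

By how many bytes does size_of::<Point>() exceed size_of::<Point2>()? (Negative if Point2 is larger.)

Entry: @0: e [1B, align 1] → 1; +1 pad (align 2); @2: g [2B, align 2] → 4; @4: f [1B, align 1] → 5; +1 tail pad (align 2); size 6, align 2
@0: stride [4B, align 4] → 4
@4: pitch [3B, align 1] → 7
@7: layer [1B, align 1] → 8
@8: mip_level [6B, align 2] → 14
+2 pad (align 4)
@16: width [4B, align 4] → 20
@20: height [4B, align 4] → 24
@24: format [8B, align 8] → 32
@32: depth [2B, align 2] → 34
@34: channels [1B, align 1] → 35
+5 tail pad (align 8)
size 40, align 8
— Point2 —
@0: format [8B, align 8] → 8
@8: stride [4B, align 4] → 12
@12: width [4B, align 4] → 16
@16: height [4B, align 4] → 20
@20: mip_level [6B, align 2] → 26
@26: depth [2B, align 2] → 28
@28: pitch [3B, align 1] → 31
@31: layer [1B, align 1] → 32
@32: channels [1B, align 1] → 33
+7 tail pad (align 8)
size 40, align 8
40 − 40 = 0

0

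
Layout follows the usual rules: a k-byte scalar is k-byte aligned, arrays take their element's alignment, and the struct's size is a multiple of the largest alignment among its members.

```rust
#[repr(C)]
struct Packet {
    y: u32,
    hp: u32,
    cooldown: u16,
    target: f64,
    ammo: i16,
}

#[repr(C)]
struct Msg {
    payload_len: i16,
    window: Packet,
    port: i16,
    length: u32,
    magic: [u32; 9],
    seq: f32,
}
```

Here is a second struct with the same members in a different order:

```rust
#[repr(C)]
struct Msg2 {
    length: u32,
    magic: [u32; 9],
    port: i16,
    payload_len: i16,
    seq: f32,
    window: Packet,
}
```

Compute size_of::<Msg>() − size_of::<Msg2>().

Packet: 0..4  y  (4B, 4-aligned); 4..8  hp  (4B, 4-aligned); 8..10  cooldown  (2B, 2-aligned); 10..16  -- padding (6B); 16..24  target  (8B, 8-aligned); 24..26  ammo  (2B, 2-aligned); 26..32  -- tail padding (6B); sizeof = 32, alignof = 8
0..2  payload_len  (2B, 2-aligned)
2..8  -- padding (6B)
8..40  window  (32B, 8-aligned)
40..42  port  (2B, 2-aligned)
42..44  -- padding (2B)
44..48  length  (4B, 4-aligned)
48..84  magic  (36B, 4-aligned)
84..88  seq  (4B, 4-aligned)
sizeof = 88, alignof = 8
— Msg2 —
0..4  length  (4B, 4-aligned)
4..40  magic  (36B, 4-aligned)
40..42  port  (2B, 2-aligned)
42..44  payload_len  (2B, 2-aligned)
44..48  seq  (4B, 4-aligned)
48..80  window  (32B, 8-aligned)
sizeof = 80, alignof = 8
88 − 80 = 8

8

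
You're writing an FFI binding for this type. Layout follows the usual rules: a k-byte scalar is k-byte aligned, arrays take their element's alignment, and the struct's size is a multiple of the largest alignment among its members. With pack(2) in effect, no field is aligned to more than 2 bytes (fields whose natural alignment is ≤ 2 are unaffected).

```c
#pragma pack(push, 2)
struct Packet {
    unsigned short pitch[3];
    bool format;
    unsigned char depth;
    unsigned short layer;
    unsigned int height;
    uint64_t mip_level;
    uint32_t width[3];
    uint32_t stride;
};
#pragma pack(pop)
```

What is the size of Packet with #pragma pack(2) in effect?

@0: pitch [6B, align 2] → 6
@6: format [1B, align 1] → 7
@7: depth [1B, align 1] → 8
@8: layer [2B, align 2] → 10
@10: height [4B, align 2] → 14
@14: mip_level [8B, align 2] → 22
@22: width [12B, align 2] → 34
@34: stride [4B, align 2] → 38
size 38, align 2

38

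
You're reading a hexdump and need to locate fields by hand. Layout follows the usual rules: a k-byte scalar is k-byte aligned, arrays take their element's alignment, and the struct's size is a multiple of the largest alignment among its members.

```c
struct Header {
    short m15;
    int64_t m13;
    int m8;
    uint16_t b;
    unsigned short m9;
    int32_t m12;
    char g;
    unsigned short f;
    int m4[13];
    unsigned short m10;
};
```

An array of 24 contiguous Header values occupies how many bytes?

@0: m15 [2B, align 2] → 2
+6 pad (align 8)
@8: m13 [8B, align 8] → 16
@16: m8 [4B, align 4] → 20
@20: b [2B, align 2] → 22
@22: m9 [2B, align 2] → 24
@24: m12 [4B, align 4] → 28
@28: g [1B, align 1] → 29
+1 pad (align 2)
@30: f [2B, align 2] → 32
@32: m4 [52B, align 4] → 84
@84: m10 [2B, align 2] → 86
+2 tail pad (align 8)
size 88, align 8
array of 24: 24 × 88 = 2112

2112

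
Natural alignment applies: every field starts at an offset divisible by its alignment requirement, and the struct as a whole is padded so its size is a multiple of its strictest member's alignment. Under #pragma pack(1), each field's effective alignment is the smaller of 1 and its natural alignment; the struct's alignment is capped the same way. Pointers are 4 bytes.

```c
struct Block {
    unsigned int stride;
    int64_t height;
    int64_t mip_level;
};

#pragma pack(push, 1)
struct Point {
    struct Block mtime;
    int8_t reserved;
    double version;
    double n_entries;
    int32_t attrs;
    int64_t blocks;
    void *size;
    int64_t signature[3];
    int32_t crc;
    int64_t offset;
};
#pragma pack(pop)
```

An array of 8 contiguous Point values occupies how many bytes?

Block: stride at 0 (size 4, align 4) → ends 4; pad 4 to align 8 for height; height at 8 (size 8, align 8) → ends 16; mip_level at 16 (size 8, align 8) → ends 24; total 24 bytes, alignment 8
mtime at 0 (size 24, align 1) → ends 24
reserved at 24 (size 1, align 1) → ends 25
version at 25 (size 8, align 1) → ends 33
n_entries at 33 (size 8, align 1) → ends 41
attrs at 41 (size 4, align 1) → ends 45
blocks at 45 (size 8, align 1) → ends 53
size at 53 (size 4, align 1) → ends 57
signature at 57 (size 24, align 1) → ends 81
crc at 81 (size 4, align 1) → ends 85
offset at 85 (size 8, align 1) → ends 93
total 93 bytes, alignment 1
array of 8: 8 × 93 = 744

744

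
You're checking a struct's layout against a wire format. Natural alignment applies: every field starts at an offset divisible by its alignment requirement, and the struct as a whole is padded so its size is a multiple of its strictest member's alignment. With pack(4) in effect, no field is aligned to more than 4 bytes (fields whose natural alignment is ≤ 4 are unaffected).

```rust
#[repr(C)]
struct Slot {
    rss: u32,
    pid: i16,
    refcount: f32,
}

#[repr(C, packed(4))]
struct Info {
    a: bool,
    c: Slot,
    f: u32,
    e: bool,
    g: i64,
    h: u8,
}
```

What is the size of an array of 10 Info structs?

360

Slot: @0: rss [4B, align 4] → 4; @4: pid [2B, align 2] → 6; +2 pad (align 4); @8: refcount [4B, align 4] → 12; size 12, align 4
@0: a [1B, align 1] → 1
+3 pad (align 4)
@4: c [12B, align 4] → 16
@16: f [4B, align 4] → 20
@20: e [1B, align 1] → 21
+3 pad (align 4)
@24: g [8B, align 4] → 32
@32: h [1B, align 1] → 33
+3 tail pad (align 4)
size 36, align 4
array of 10: 10 × 36 = 360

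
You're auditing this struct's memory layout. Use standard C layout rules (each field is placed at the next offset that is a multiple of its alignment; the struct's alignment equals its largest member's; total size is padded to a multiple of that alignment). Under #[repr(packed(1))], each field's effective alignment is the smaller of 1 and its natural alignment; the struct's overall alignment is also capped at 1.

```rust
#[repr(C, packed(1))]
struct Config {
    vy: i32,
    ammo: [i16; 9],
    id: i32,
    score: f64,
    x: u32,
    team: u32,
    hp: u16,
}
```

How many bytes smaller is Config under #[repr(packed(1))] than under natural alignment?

12

natural layout:
  vy at 0 (size 4, align 4) → ends 4
  ammo at 4 (size 18, align 2) → ends 22
  pad 2 to align 4 for id
  id at 24 (size 4, align 4) → ends 28
  pad 4 to align 8 for score
  score at 32 (size 8, align 8) → ends 40
  x at 40 (size 4, align 4) → ends 44
  team at 44 (size 4, align 4) → ends 48
  hp at 48 (size 2, align 2) → ends 50
  tail pad 6 to reach multiple of 8
  total 56 bytes, alignment 8
packed(1) layout:
  vy at 0 (size 4, align 1) → ends 4
  ammo at 4 (size 18, align 1) → ends 22
  id at 22 (size 4, align 1) → ends 26
  score at 26 (size 8, align 1) → ends 34
  x at 34 (size 4, align 1) → ends 38
  team at 38 (size 4, align 1) → ends 42
  hp at 42 (size 2, align 1) → ends 44
  total 44 bytes, alignment 1
56 − 44 = 12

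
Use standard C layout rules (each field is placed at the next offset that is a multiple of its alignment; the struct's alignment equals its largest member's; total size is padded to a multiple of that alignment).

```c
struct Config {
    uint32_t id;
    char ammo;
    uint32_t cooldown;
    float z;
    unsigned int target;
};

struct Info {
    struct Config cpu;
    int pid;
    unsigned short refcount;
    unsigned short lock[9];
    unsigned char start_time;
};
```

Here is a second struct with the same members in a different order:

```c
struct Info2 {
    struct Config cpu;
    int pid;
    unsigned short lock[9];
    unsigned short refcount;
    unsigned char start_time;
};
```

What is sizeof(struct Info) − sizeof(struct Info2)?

Config: id at 0 (size 4, align 4) → ends 4; ammo at 4 (size 1, align 1) → ends 5; pad 3 to align 4 for cooldown; cooldown at 8 (size 4, align 4) → ends 12; z at 12 (size 4, align 4) → ends 16; target at 16 (size 4, align 4) → ends 20; total 20 bytes, alignment 4
cpu at 0 (size 20, align 4) → ends 20
pid at 20 (size 4, align 4) → ends 24
refcount at 24 (size 2, align 2) → ends 26
lock at 26 (size 18, align 2) → ends 44
start_time at 44 (size 1, align 1) → ends 45
tail pad 3 to reach multiple of 4
total 48 bytes, alignment 4
— Info2 —
cpu at 0 (size 20, align 4) → ends 20
pid at 20 (size 4, align 4) → ends 24
lock at 24 (size 18, align 2) → ends 42
refcount at 42 (size 2, align 2) → ends 44
start_time at 44 (size 1, align 1) → ends 45
tail pad 3 to reach multiple of 4
total 48 bytes, alignment 4
48 − 48 = 0

0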